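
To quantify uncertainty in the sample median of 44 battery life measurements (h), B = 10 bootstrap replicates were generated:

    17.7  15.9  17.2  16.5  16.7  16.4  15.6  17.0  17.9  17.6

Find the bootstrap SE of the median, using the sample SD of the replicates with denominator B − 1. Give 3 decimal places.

Bootstrap SE is the standard deviation of the 10 replicate medians.
Mean of replicates: (17.7 + 15.9 + 17.2 + 16.5 + 16.7 + 16.4 + 15.6 + 17.0 + 17.9 + 17.6) / 10 = 168.5000 / 10 = 16.8500
Sum of squared deviations: (+0.8500)² + (−0.9500)² + (+0.3500)² + (−0.3500)² + (−0.1500)² + (−0.4500)² + (−1.2500)² + (+0.1500)² + (+1.0500)² + (+0.7500)² = 5.3450
Variance = 5.3450 / 9 = 0.5939
SE* = √0.5939

SE* = 0.771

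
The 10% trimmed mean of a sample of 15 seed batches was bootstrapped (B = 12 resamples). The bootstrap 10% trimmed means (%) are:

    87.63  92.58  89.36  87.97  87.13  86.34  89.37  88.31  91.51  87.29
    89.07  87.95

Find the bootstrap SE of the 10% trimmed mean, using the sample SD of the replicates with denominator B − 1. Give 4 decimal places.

Bootstrap SE is the standard deviation of the 12 replicate 10% trimmed means.
Mean of replicates: (87.63 + 92.58 + 89.36 + 87.97 + 87.13 + 86.34 + 89.37 + 88.31 + 91.51 + 87.29 + 89.07 + 87.95) / 12 = 1064.51000 / 12 = 88.70917
Sum of squared deviations: (−1.07917)² + (+3.87083)² + (+0.65083)² + (−0.73917)² + (−1.57917)² + (−2.36917)² + (+0.66083)² + (−0.39917)² + (+2.80083)² + (−1.41917)² + (+0.36083)² + (−0.75917)² = 36.38589
Variance = 36.38589 / 11 = 3.30781
SE* = √3.30781

SE* = 1.8187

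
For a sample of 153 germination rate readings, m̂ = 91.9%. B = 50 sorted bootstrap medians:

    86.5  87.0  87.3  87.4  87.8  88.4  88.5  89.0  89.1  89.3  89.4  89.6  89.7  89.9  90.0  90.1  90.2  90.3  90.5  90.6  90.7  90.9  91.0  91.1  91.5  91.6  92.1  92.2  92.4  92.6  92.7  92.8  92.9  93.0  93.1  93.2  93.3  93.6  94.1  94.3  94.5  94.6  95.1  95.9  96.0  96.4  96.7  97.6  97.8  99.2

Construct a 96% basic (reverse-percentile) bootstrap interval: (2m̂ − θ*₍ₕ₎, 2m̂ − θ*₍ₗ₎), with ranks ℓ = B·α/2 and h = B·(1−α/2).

Percentile endpoints at ranks 1 and 49: θ*₍1₎ = 86.5, θ*₍49₎ = 97.8.
Basic interval reflects these around m̂:
  lower = 2 × 91.9 − 97.8 = 86.0
  upper = 2 × 91.9 − 86.5 = 97.3

(86.0, 97.3)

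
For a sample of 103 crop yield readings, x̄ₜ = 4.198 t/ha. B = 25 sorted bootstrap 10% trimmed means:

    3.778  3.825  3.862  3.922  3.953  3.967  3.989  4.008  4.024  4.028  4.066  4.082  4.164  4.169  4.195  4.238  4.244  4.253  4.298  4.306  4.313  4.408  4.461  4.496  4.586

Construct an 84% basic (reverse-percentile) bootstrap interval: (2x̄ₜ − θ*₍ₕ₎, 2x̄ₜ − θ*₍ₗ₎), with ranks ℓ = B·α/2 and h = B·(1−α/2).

Percentile endpoints at ranks 2 and 23: θ*₍2₎ = 3.825, θ*₍23₎ = 4.461.
Basic interval reflects these around x̄ₜ:
  lower = 2 × 4.198 − 4.461 = 3.935
  upper = 2 × 4.198 − 3.825 = 4.571

(3.935, 4.571)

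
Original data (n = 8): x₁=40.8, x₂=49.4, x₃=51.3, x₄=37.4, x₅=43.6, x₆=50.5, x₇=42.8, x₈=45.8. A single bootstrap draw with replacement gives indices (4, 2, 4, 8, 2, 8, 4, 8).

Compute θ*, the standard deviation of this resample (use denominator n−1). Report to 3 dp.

θ* = 5.306

Resample values: 37.4, 49.4, 37.4, 45.8, 49.4, 45.8, 37.4, 45.8.
Mean = 43.5500; sum of squared deviations = 197.1000
s² = 197.1000 / 7 = 28.1571
s = √28.1571 = 5.306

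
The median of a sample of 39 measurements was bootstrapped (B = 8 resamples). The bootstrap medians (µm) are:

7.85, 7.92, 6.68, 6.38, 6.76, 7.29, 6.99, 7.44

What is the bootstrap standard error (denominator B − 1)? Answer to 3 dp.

SE* = 0.558

Bootstrap SE is the standard deviation of the 8 replicate medians.
Mean of replicates: (7.85 + 7.92 + 6.68 + 6.38 + 6.76 + 7.29 + 6.99 + 7.44) / 8 = 57.3100 / 8 = 7.1638
Sum of squared deviations: (+0.6862)² + (+0.7562)² + (−0.4838)² + (−0.7838)² + (−0.4038)² + (+0.1262)² + (−0.1738)² + (+0.2763)² = 2.1766
Variance = 2.1766 / 7 = 0.3109
SE* = √0.3109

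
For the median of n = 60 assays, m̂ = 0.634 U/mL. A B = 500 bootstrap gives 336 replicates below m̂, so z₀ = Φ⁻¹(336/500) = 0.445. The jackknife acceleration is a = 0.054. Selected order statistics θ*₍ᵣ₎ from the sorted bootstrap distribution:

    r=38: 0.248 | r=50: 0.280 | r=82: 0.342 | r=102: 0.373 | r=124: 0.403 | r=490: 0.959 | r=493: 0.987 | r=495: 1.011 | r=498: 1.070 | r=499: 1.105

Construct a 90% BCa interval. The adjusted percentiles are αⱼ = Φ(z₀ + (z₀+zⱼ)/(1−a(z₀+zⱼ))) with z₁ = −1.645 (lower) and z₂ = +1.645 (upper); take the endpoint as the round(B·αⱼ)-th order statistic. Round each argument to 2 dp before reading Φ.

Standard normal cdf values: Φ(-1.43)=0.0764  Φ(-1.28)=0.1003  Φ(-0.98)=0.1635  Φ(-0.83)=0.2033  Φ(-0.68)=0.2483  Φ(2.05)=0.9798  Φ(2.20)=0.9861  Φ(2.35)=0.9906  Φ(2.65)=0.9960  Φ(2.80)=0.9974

(0.403, 1.105)

Lower: z₀ + z₁ = 0.445 + (-1.645) = -1.200; 1 − a(z₀+z₁) = 1 − (0.054)(-1.200) = 1.0648; argument = 0.445 + (-1.200)/1.0648 = -0.6820 → -0.68.
α₁ = Φ(-0.68) = 0.2483; rank = round(500 × 0.2483) = 124; θ*₍124₎ = 0.403.
Upper: z₀ + z₂ = 2.090; 1 − a(z₀+z₂) = 0.8871; argument = 2.8009 → 2.80; α₂ = 0.9974; rank = 499; θ*₍499₎ = 1.105.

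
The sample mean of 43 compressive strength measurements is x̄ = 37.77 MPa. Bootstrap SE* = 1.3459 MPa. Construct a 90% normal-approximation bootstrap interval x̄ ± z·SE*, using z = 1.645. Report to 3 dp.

Margin = 1.645 × 1.3459 = 2.2140
Interval: 37.77 ± 2.2140

(35.556, 39.984)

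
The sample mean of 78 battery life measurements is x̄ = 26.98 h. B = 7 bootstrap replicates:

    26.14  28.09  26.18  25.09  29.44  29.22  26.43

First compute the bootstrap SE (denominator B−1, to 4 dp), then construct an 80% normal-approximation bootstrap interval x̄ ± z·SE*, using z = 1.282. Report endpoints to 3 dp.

Mean of replicates = 27.2271; sum of squared deviations = 17.0939; SE* = √(17.0939/6) = 1.6879
Margin = 1.282 × 1.6879 = 2.1639
Interval: 26.98 ± 2.1639

(24.816, 29.144)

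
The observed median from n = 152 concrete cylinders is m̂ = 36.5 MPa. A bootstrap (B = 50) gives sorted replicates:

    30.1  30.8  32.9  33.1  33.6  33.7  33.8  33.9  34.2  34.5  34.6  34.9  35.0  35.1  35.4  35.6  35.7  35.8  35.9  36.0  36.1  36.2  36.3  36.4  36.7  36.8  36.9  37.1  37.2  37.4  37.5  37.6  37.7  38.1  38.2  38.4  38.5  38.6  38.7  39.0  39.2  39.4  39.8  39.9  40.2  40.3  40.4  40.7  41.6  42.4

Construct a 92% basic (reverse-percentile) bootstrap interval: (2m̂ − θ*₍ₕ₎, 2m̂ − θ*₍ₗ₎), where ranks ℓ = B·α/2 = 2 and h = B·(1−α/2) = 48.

Percentile endpoints at ranks 2 and 48: θ*₍2₎ = 30.8, θ*₍48₎ = 40.7.
Basic interval reflects these around m̂:
  lower = 2 × 36.5 − 40.7 = 32.3
  upper = 2 × 36.5 − 30.8 = 42.2

(32.3, 42.2)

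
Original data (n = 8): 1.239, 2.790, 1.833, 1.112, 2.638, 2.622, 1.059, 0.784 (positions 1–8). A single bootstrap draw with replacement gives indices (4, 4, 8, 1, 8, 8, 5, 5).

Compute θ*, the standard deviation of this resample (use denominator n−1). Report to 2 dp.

Resample values: 1.112, 1.112, 0.784, 1.239, 0.784, 0.784, 2.638, 2.638.
Mean = 1.3864; sum of squared deviations = 4.3940
s² = 4.3940 / 7 = 0.6277
s = √0.6277 = 0.79

θ* = 0.79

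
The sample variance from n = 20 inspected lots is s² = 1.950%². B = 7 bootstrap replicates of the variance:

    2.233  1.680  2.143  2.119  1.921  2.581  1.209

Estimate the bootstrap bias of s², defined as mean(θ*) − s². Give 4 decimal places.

bias = +0.0337

mean(θ*) = (2.233 + 1.680 + 2.143 + 2.119 + 1.921 + 2.581 + 1.209) / 7 = 1.98371
bias = 1.98371 − 1.950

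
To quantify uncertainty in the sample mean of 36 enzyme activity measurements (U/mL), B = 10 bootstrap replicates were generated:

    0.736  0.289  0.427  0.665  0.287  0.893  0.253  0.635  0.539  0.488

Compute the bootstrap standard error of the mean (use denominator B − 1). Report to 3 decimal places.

SE* = 0.213

Bootstrap SE is the standard deviation of the 10 replicate means.
Mean of replicates: (0.736 + 0.289 + 0.427 + 0.665 + 0.287 + 0.893 + 0.253 + 0.635 + 0.539 + 0.488) / 10 = 5.2120 / 10 = 0.5212
Sum of squared deviations: (+0.2148)² + (−0.2322)² + (−0.0942)² + (+0.1438)² + (−0.2342)² + (+0.3718)² + (−0.2682)² + (+0.1138)² + (+0.0178)² + (−0.0332)² = 0.4090
Variance = 0.4090 / 9 = 0.0454
SE* = √0.0454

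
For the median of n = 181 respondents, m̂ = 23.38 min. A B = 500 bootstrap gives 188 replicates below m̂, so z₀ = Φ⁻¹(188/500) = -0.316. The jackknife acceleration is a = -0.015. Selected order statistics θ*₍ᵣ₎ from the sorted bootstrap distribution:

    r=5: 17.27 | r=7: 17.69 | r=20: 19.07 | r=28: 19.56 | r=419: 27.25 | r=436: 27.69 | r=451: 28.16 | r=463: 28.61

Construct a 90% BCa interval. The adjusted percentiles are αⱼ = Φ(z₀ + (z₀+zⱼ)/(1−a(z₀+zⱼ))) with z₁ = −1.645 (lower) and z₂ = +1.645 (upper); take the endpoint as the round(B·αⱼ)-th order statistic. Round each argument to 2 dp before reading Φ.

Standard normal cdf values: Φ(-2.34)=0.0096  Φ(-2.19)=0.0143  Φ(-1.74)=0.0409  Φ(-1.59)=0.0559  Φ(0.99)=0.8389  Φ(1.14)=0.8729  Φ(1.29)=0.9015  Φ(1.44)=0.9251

Lower: z₀ + z₁ = -0.316 + (-1.645) = -1.961; 1 − a(z₀+z₁) = 1 − (-0.015)(-1.961) = 0.9706; argument = -0.316 + (-1.961)/0.9706 = -2.3364 → -2.34.
α₁ = Φ(-2.34) = 0.0096; rank = round(500 × 0.0096) = 5; θ*₍5₎ = 17.27.
Upper: z₀ + z₂ = 1.329; 1 − a(z₀+z₂) = 1.0199; argument = 0.9870 → 0.99; α₂ = 0.8389; rank = 419; θ*₍419₎ = 27.25.

(17.27, 27.25)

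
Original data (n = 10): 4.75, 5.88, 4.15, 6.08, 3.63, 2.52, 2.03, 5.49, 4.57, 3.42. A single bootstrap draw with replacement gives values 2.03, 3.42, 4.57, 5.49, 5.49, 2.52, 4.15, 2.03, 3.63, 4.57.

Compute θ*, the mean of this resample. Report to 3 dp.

θ* = 3.790

Mean = (2.03 + 3.42 + 4.57 + 5.49 + 5.49 + 2.52 + 4.15 + 2.03 + 3.63 + 4.57) / 10 = 37.900 / 10 = 3.790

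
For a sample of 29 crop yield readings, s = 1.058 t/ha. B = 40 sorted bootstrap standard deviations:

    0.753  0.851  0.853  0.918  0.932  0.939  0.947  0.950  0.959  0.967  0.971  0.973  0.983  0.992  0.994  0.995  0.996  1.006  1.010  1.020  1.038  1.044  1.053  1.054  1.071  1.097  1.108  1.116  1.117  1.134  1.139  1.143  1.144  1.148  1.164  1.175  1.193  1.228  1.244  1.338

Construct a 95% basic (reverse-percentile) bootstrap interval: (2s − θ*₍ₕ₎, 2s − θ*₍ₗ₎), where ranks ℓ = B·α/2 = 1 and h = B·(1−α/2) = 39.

(0.872, 1.363)

Percentile endpoints at ranks 1 and 39: θ*₍1₎ = 0.753, θ*₍39₎ = 1.244.
Basic interval reflects these around s:
  lower = 2 × 1.058 − 1.244 = 0.872
  upper = 2 × 1.058 − 0.753 = 1.363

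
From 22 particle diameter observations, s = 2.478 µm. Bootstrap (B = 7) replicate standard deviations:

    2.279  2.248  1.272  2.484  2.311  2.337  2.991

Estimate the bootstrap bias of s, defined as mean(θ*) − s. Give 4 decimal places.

mean(θ*) = (2.279 + 2.248 + 1.272 + 2.484 + 2.311 + 2.337 + 2.991) / 7 = 2.27457
bias = 2.27457 − 2.478

bias = −0.2034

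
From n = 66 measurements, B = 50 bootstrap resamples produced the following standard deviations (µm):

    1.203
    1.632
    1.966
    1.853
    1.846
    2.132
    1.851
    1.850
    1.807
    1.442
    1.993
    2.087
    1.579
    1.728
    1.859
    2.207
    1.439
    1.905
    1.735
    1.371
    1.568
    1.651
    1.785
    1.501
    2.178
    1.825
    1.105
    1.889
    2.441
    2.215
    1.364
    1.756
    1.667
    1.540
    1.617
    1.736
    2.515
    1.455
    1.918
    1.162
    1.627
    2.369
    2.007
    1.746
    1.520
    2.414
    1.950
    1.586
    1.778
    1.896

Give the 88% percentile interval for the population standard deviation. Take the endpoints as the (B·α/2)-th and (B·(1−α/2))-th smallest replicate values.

Sorted replicates: 1.105, 1.162, 1.203, 1.364, 1.371, 1.439, 1.442, 1.455, 1.501, 1.520, 1.540, 1.568, 1.579, 1.586, 1.617, 1.627, 1.632, 1.651, 1.667, 1.728, 1.735, 1.736, 1.746, 1.756, 1.778, 1.785, 1.807, 1.825, 1.846, 1.850, 1.851, 1.853, 1.859, 1.889, 1.896, 1.905, 1.918, 1.950, 1.966, 1.993, 2.007, 2.087, 2.132, 2.178, 2.207, 2.215, 2.369, 2.414, 2.441, 2.515
α = 0.12; lower rank = 50 × 0.060 = 3; upper rank = 50 × 0.940 = 47.
The 3rd smallest replicate is 1.203; the 47th is 2.369.

(1.203, 2.369)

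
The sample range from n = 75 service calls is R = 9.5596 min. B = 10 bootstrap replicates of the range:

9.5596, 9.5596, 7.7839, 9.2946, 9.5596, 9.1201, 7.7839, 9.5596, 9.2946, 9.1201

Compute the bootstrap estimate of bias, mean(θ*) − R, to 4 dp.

bias = −0.4960

mean(θ*) = (9.5596 + 9.5596 + 7.7839 + 9.2946 + 9.5596 + 9.1201 + 7.7839 + 9.5596 + 9.2946 + 9.1201) / 10 = 9.06356
bias = 9.06356 − 9.5596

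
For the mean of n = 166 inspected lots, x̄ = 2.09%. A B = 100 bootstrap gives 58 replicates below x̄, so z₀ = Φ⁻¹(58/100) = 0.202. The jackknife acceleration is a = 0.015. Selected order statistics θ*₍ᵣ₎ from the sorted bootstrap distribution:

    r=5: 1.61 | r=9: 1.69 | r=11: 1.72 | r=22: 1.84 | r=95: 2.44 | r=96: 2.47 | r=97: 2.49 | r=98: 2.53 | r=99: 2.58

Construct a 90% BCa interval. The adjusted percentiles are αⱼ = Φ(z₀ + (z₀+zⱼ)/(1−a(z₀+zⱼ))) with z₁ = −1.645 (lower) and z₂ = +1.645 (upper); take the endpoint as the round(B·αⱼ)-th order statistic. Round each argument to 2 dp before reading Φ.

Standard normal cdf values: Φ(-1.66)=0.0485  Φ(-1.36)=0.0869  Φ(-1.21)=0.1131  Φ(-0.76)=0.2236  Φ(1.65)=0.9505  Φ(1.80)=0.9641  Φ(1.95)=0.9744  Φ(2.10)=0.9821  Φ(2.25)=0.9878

(1.72, 2.53)

Lower: z₀ + z₁ = 0.202 + (-1.645) = -1.443; 1 − a(z₀+z₁) = 1 − (0.015)(-1.443) = 1.0216; argument = 0.202 + (-1.443)/1.0216 = -1.2104 → -1.21.
α₁ = Φ(-1.21) = 0.1131; rank = round(100 × 0.1131) = 11; θ*₍11₎ = 1.72.
Upper: z₀ + z₂ = 1.847; 1 − a(z₀+z₂) = 0.9723; argument = 2.1016 → 2.10; α₂ = 0.9821; rank = 98; θ*₍98₎ = 2.53.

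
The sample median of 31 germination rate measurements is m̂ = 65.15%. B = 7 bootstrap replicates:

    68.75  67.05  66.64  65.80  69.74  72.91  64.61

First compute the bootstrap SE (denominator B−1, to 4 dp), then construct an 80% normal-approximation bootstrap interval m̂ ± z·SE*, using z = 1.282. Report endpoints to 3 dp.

Mean of replicates = 67.9286; sum of squared deviations = 46.7467; SE* = √(46.7467/6) = 2.7913
Margin = 1.282 × 2.7913 = 3.5784
Interval: 65.15 ± 3.5784

(61.572, 68.728)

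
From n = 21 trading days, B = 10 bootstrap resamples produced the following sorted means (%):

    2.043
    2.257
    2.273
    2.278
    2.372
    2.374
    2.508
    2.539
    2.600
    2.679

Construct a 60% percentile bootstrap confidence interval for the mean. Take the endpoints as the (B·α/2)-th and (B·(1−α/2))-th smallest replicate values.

(2.257, 2.539)

α = 0.40; lower rank = 10 × 0.200 = 2; upper rank = 10 × 0.800 = 8.
The 2nd smallest replicate is 2.257; the 8th is 2.539.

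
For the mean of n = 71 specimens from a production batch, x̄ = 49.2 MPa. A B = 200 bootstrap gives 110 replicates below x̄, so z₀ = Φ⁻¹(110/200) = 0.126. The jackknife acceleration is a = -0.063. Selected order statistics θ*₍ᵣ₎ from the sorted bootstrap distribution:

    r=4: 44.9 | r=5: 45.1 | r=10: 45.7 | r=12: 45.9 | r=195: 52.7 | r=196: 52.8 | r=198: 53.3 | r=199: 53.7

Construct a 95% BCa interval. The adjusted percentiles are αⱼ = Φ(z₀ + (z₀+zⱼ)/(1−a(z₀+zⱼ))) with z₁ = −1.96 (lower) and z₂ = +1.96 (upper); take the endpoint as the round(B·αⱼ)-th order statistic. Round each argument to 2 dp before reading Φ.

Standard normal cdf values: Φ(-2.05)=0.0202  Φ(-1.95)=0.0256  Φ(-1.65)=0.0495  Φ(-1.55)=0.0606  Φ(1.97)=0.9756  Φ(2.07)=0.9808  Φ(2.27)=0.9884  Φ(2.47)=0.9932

Lower: z₀ + z₁ = 0.126 + (-1.960) = -1.834; 1 − a(z₀+z₁) = 1 − (-0.063)(-1.834) = 0.8845; argument = 0.126 + (-1.834)/0.8845 = -1.9476 → -1.95.
α₁ = Φ(-1.95) = 0.0256; rank = round(200 × 0.0256) = 5; θ*₍5₎ = 45.1.
Upper: z₀ + z₂ = 2.086; 1 − a(z₀+z₂) = 1.1314; argument = 1.9697 → 1.97; α₂ = 0.9756; rank = 195; θ*₍195₎ = 52.7.

(45.1, 52.7)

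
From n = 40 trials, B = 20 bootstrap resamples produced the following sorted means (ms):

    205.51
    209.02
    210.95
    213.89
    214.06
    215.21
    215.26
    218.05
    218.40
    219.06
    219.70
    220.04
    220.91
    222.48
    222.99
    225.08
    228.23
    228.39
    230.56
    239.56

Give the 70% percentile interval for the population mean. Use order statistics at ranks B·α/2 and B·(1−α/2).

(210.95, 228.23)

α = 0.30; lower rank = 20 × 0.150 = 3; upper rank = 20 × 0.850 = 17.
The 3rd smallest replicate is 210.95; the 17th is 228.23.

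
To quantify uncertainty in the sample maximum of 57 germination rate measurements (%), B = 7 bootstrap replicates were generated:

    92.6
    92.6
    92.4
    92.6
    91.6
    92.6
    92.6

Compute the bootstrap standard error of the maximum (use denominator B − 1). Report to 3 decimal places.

SE* = 0.373

Bootstrap SE is the standard deviation of the 7 replicate maximums.
Mean of replicates: (92.6 + 92.6 + 92.4 + 92.6 + 91.6 + 92.6 + 92.6) / 7 = 647.0000 / 7 = 92.4286
Sum of squared deviations: (+0.1714)² + (+0.1714)² + (−0.0286)² + (+0.1714)² + (−0.8286)² + (+0.1714)² + (+0.1714)² = 0.8343
Variance = 0.8343 / 6 = 0.1390
SE* = √0.1390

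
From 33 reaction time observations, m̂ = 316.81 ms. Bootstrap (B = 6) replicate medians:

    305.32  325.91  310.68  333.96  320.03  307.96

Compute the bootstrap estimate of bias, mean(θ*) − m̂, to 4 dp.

mean(θ*) = (305.32 + 325.91 + 310.68 + 333.96 + 320.03 + 307.96) / 6 = 317.31000
bias = 317.31000 − 316.81

bias = +0.5000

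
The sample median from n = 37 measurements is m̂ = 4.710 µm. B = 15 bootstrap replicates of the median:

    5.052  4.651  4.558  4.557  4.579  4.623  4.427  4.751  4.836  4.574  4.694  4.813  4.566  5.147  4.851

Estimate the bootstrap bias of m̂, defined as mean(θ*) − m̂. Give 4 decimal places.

mean(θ*) = (5.052 + 4.651 + 4.558 + 4.557 + 4.579 + 4.623 + 4.427 + 4.751 + 4.836 + 4.574 + 4.694 + 4.813 + 4.566 + 5.147 + 4.851) / 15 = 4.71193
bias = 4.71193 − 4.710

bias = +0.0019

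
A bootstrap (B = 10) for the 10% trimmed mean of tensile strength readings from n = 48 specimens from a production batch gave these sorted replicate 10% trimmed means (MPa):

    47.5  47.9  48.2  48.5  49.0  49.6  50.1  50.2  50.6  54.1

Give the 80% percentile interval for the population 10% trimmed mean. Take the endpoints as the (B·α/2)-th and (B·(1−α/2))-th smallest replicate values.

α = 0.20; lower rank = 10 × 0.100 = 1; upper rank = 10 × 0.900 = 9.
The 1st smallest replicate is 47.5; the 9th is 50.6.

(47.5, 50.6)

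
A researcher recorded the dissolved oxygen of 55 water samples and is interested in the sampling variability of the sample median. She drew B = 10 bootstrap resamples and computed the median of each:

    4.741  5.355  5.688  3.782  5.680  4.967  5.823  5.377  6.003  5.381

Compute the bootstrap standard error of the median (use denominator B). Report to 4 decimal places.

SE* = 0.6166

Bootstrap SE is the standard deviation of the 10 replicate medians.
Mean of replicates: (4.741 + 5.355 + 5.688 + 3.782 + 5.680 + 4.967 + 5.823 + 5.377 + 6.003 + 5.381) / 10 = 52.79700 / 10 = 5.27970
Sum of squared deviations: (−0.53870)² + (+0.07530)² + (+0.40830)² + (−1.49770)² + (+0.40030)² + (−0.31270)² + (+0.54330)² + (+0.09730)² + (+0.72330)² + (+0.10130)² = 3.80177
Variance = 3.80177 / 10 = 0.38018
SE* = √0.38018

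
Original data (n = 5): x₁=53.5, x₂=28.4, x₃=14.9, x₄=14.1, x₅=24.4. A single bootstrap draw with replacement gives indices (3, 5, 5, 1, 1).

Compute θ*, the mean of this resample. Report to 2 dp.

Resample values: 14.9, 24.4, 24.4, 53.5, 53.5.
Mean = (14.9 + 24.4 + 24.4 + 53.5 + 53.5) / 5 = 170.70 / 5 = 34.14

θ* = 34.14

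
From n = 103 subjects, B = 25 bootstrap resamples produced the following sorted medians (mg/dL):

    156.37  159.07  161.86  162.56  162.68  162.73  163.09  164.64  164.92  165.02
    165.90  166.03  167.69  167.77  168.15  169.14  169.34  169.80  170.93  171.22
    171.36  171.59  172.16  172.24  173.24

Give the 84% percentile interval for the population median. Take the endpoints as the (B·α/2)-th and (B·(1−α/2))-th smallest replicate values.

α = 0.16; lower rank = 25 × 0.080 = 2; upper rank = 25 × 0.920 = 23.
The 2nd smallest replicate is 159.07; the 23rd is 172.16.

(159.07, 172.16)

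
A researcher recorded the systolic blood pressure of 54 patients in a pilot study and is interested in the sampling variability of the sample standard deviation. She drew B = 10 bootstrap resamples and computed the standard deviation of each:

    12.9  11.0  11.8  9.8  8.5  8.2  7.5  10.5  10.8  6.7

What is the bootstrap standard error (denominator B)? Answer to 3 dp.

Bootstrap SE is the standard deviation of the 10 replicate standard deviations.
Mean of replicates: (12.9 + 11.0 + 11.8 + 9.8 + 8.5 + 8.2 + 7.5 + 10.5 + 10.8 + 6.7) / 10 = 97.7000 / 10 = 9.7700
Sum of squared deviations: (+3.1300)² + (+1.2300)² + (+2.0300)² + (+0.0300)² + (−1.2700)² + (−1.5700)² + (−2.2700)² + (+0.7300)² + (+1.0300)² + (−3.0700)² = 35.6810
Variance = 35.6810 / 10 = 3.5681
SE* = √3.5681

SE* = 1.889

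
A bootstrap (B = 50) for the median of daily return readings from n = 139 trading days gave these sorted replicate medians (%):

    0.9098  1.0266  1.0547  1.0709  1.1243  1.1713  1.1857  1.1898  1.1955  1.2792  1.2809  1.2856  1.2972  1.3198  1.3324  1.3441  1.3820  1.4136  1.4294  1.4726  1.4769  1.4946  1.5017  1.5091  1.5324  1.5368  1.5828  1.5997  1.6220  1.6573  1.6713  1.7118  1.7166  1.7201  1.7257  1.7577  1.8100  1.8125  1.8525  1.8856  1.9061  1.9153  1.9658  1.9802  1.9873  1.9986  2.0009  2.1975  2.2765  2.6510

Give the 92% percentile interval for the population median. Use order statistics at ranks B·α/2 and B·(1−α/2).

(1.0266, 2.1975)

α = 0.08; lower rank = 50 × 0.040 = 2; upper rank = 50 × 0.960 = 48.
The 2nd smallest replicate is 1.0266; the 48th is 2.1975.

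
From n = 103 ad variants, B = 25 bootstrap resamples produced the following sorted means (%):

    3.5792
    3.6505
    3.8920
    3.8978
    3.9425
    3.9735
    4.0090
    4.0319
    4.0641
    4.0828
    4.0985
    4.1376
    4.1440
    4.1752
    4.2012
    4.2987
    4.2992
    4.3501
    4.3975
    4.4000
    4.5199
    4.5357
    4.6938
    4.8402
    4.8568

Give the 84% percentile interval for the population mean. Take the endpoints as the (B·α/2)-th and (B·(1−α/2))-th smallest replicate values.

α = 0.16; lower rank = 25 × 0.080 = 2; upper rank = 25 × 0.920 = 23.
The 2nd smallest replicate is 3.6505; the 23rd is 4.6938.

(3.6505, 4.6938)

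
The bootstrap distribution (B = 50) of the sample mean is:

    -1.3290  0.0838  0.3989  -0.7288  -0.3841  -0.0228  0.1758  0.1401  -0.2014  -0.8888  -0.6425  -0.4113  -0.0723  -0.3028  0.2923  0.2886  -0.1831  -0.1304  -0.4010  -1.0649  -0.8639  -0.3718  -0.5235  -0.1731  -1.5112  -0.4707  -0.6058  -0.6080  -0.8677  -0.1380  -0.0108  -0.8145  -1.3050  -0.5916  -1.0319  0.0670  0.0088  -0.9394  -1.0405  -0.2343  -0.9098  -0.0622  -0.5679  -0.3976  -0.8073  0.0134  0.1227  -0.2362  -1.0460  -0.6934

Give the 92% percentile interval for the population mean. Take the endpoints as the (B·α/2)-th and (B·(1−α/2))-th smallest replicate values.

(-1.3290, 0.2886)

Sorted replicates: -1.5112, -1.3290, -1.3050, -1.0649, -1.0460, -1.0405, -1.0319, -0.9394, -0.9098, -0.8888, -0.8677, -0.8639, -0.8145, -0.8073, -0.7288, -0.6934, -0.6425, -0.6080, -0.6058, -0.5916, -0.5679, -0.5235, -0.4707, -0.4113, -0.4010, -0.3976, -0.3841, -0.3718, -0.3028, -0.2362, -0.2343, -0.2014, -0.1831, -0.1731, -0.1380, -0.1304, -0.0723, -0.0622, -0.0228, -0.0108, 0.0088, 0.0134, 0.0670, 0.0838, 0.1227, 0.1401, 0.1758, 0.2886, 0.2923, 0.3989
α = 0.08; lower rank = 50 × 0.040 = 2; upper rank = 50 × 0.960 = 48.
The 2nd smallest replicate is -1.3290; the 48th is 0.2886.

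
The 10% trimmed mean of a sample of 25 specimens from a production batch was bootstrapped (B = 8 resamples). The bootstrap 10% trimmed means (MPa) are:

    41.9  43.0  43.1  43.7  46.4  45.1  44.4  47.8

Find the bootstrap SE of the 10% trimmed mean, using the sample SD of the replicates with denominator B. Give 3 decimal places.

Bootstrap SE is the standard deviation of the 8 replicate 10% trimmed means.
Mean of replicates: (41.9 + 43.0 + 43.1 + 43.7 + 46.4 + 45.1 + 44.4 + 47.8) / 8 = 355.4000 / 8 = 44.4250
Sum of squared deviations: (−2.5250)² + (−1.4250)² + (−1.3250)² + (−0.7250)² + (+1.9750)² + (+0.6750)² + (−0.0250)² + (+3.3750)² = 26.4350
Variance = 26.4350 / 8 = 3.3044
SE* = √3.3044

SE* = 1.818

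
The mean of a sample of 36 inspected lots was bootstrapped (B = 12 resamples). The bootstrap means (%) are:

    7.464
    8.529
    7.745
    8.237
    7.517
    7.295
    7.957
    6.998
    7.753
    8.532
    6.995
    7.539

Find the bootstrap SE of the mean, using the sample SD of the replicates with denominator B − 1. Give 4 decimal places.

SE* = 0.5227

Bootstrap SE is the standard deviation of the 12 replicate means.
Mean of replicates: (7.464 + 8.529 + 7.745 + 8.237 + 7.517 + 7.295 + 7.957 + 6.998 + 7.753 + 8.532 + 6.995 + 7.539) / 12 = 92.56100 / 12 = 7.71342
Sum of squared deviations: (−0.24942)² + (+0.81558)² + (+0.03158)² + (+0.52358)² + (−0.19642)² + (−0.41842)² + (+0.24358)² + (−0.71542)² + (+0.03958)² + (+0.81858)² + (−0.71842)² + (−0.17442)² = 3.00552
Variance = 3.00552 / 11 = 0.27323
SE* = √0.27323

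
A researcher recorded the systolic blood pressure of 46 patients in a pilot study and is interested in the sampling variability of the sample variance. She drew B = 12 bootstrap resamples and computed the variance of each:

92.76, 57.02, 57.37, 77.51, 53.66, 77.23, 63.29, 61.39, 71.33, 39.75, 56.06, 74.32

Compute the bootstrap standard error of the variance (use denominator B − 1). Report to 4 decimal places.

SE* = 14.1013

Bootstrap SE is the standard deviation of the 12 replicate variances.
Mean of replicates: (92.76 + 57.02 + 57.37 + 77.51 + 53.66 + 77.23 + 63.29 + 61.39 + 71.33 + 39.75 + 56.06 + 74.32) / 12 = 781.69000 / 12 = 65.14083
Sum of squared deviations: (+27.61917)² + (−8.12083)² + (−7.77083)² + (+12.36917)² + (−11.48083)² + (+12.08917)² + (−1.85083)² + (−3.75083)² + (+6.18917)² + (−25.39083)² + (−9.08083)² + (+9.17917)² = 2187.31909
Variance = 2187.31909 / 11 = 198.84719
SE* = √198.84719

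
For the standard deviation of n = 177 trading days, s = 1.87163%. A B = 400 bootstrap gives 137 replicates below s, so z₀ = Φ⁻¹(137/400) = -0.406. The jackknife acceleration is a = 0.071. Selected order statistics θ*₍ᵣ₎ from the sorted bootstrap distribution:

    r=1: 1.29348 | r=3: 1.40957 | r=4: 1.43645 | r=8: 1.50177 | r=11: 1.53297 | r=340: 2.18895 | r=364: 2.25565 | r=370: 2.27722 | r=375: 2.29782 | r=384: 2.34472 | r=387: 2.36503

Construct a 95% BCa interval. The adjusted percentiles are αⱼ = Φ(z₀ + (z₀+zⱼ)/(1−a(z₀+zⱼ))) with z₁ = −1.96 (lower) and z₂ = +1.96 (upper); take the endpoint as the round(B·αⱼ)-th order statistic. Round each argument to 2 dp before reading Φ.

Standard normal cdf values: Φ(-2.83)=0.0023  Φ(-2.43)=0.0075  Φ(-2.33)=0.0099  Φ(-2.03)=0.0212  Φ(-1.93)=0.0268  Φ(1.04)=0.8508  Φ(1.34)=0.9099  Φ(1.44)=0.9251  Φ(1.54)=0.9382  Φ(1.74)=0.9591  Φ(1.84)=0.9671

Lower: z₀ + z₁ = -0.406 + (-1.960) = -2.366; 1 − a(z₀+z₁) = 1 − (0.071)(-2.366) = 1.1680; argument = -0.406 + (-2.366)/1.1680 = -2.4317 → -2.43.
α₁ = Φ(-2.43) = 0.0075; rank = round(400 × 0.0075) = 3; θ*₍3₎ = 1.40957.
Upper: z₀ + z₂ = 1.554; 1 − a(z₀+z₂) = 0.8897; argument = 1.3407 → 1.34; α₂ = 0.9099; rank = 364; θ*₍364₎ = 2.25565.

(1.40957, 2.25565)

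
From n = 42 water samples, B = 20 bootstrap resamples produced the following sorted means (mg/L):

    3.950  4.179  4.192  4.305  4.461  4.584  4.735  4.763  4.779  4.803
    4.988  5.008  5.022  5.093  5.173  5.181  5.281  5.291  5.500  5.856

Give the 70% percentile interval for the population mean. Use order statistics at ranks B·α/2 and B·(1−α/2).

α = 0.30; lower rank = 20 × 0.150 = 3; upper rank = 20 × 0.850 = 17.
The 3rd smallest replicate is 4.192; the 17th is 5.281.

(4.192, 5.281)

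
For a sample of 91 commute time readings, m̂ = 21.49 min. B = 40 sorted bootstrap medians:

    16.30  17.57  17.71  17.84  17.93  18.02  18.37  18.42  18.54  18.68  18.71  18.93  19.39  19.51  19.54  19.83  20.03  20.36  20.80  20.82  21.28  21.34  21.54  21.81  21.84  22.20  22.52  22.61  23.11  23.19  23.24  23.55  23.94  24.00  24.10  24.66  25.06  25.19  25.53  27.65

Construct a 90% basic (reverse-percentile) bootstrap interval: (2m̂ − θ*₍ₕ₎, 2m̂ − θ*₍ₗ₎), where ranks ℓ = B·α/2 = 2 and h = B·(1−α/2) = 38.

Percentile endpoints at ranks 2 and 38: θ*₍2₎ = 17.57, θ*₍38₎ = 25.19.
Basic interval reflects these around m̂:
  lower = 2 × 21.49 − 25.19 = 17.79
  upper = 2 × 21.49 − 17.57 = 25.41

(17.79, 25.41)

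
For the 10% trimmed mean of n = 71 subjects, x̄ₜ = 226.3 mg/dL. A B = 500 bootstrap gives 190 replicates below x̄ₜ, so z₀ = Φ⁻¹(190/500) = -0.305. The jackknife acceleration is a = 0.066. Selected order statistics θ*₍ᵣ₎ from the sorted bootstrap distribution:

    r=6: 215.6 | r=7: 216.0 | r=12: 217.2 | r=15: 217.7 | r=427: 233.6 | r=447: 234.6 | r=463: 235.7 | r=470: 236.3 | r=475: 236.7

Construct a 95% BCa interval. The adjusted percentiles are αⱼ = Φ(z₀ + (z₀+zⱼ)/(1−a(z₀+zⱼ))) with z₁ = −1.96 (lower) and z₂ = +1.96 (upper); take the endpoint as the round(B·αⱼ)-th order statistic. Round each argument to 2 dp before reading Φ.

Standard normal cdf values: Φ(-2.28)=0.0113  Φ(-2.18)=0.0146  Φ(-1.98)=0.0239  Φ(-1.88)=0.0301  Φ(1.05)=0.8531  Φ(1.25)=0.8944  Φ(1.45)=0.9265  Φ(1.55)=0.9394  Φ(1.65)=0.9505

(215.6, 236.3)

Lower: z₀ + z₁ = -0.305 + (-1.960) = -2.265; 1 − a(z₀+z₁) = 1 − (0.066)(-2.265) = 1.1495; argument = -0.305 + (-2.265)/1.1495 = -2.2754 → -2.28.
α₁ = Φ(-2.28) = 0.0113; rank = round(500 × 0.0113) = 6; θ*₍6₎ = 215.6.
Upper: z₀ + z₂ = 1.655; 1 − a(z₀+z₂) = 0.8908; argument = 1.5529 → 1.55; α₂ = 0.9394; rank = 470; θ*₍470₎ = 236.3.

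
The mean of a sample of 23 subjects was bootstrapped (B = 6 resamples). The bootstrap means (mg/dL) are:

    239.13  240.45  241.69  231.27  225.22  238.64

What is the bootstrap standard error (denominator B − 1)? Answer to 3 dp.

SE* = 6.442

Bootstrap SE is the standard deviation of the 6 replicate means.
Mean of replicates: (239.13 + 240.45 + 241.69 + 231.27 + 225.22 + 238.64) / 6 = 1416.4000 / 6 = 236.0667
Sum of squared deviations: (+3.0633)² + (+4.3833)² + (+5.6233)² + (−4.7967)² + (−10.8467)² + (+2.5733)² = 207.4997
Variance = 207.4997 / 5 = 41.4999
SE* = √41.4999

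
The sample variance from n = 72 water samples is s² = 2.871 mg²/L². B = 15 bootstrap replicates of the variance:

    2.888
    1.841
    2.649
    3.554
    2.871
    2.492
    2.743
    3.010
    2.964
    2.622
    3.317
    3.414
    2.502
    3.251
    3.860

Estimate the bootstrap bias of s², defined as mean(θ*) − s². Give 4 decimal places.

mean(θ*) = (2.888 + 1.841 + 2.649 + 3.554 + 2.871 + 2.492 + 2.743 + 3.010 + 2.964 + 2.622 + 3.317 + 3.414 + 2.502 + 3.251 + 3.860) / 15 = 2.93187
bias = 2.93187 − 2.871

bias = +0.0609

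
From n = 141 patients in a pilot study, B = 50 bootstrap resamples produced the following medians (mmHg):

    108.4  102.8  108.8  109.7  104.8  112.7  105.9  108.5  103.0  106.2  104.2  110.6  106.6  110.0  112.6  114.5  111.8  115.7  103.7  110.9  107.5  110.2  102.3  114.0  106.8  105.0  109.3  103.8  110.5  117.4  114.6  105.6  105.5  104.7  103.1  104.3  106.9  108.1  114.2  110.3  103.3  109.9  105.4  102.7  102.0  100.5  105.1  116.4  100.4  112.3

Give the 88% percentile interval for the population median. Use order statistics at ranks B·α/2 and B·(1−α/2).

Sorted replicates: 100.4, 100.5, 102.0, 102.3, 102.7, 102.8, 103.0, 103.1, 103.3, 103.7, 103.8, 104.2, 104.3, 104.7, 104.8, 105.0, 105.1, 105.4, 105.5, 105.6, 105.9, 106.2, 106.6, 106.8, 106.9, 107.5, 108.1, 108.4, 108.5, 108.8, 109.3, 109.7, 109.9, 110.0, 110.2, 110.3, 110.5, 110.6, 110.9, 111.8, 112.3, 112.6, 112.7, 114.0, 114.2, 114.5, 114.6, 115.7, 116.4, 117.4
α = 0.12; lower rank = 50 × 0.060 = 3; upper rank = 50 × 0.940 = 47.
The 3rd smallest replicate is 102.0; the 47th is 114.6.

(102.0, 114.6)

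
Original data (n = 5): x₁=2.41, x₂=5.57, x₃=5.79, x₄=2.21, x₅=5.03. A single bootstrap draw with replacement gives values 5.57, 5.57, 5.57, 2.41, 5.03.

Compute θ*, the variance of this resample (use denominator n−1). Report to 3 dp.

Mean = 4.8300; sum of squared deviations = 7.5392
s² = 7.5392 / 4 = 1.8848

θ* = 1.885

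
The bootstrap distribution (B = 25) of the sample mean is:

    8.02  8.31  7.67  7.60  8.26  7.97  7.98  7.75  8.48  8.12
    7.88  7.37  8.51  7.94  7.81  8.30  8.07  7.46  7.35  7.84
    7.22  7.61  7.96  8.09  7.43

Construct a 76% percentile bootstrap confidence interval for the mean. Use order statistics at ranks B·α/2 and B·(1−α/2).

(7.37, 8.30)

Sorted replicates: 7.22, 7.35, 7.37, 7.43, 7.46, 7.60, 7.61, 7.67, 7.75, 7.81, 7.84, 7.88, 7.94, 7.96, 7.97, 7.98, 8.02, 8.07, 8.09, 8.12, 8.26, 8.30, 8.31, 8.48, 8.51
α = 0.24; lower rank = 25 × 0.120 = 3; upper rank = 25 × 0.880 = 22.
The 3rd smallest replicate is 7.37; the 22nd is 8.30.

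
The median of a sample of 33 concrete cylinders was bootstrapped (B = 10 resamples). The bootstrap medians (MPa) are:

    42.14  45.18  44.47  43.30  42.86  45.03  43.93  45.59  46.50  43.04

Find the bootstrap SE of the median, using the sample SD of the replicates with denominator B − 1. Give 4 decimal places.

Bootstrap SE is the standard deviation of the 10 replicate medians.
Mean of replicates: (42.14 + 45.18 + 44.47 + 43.30 + 42.86 + 45.03 + 43.93 + 45.59 + 46.50 + 43.04) / 10 = 442.04000 / 10 = 44.20400
Sum of squared deviations: (−2.06400)² + (+0.97600)² + (+0.26600)² + (−0.90400)² + (−1.34400)² + (+0.82600)² + (−0.27400)² + (+1.38600)² + (+2.29600)² + (−1.16400)² = 17.21184
Variance = 17.21184 / 9 = 1.91243
SE* = √1.91243

SE* = 1.3829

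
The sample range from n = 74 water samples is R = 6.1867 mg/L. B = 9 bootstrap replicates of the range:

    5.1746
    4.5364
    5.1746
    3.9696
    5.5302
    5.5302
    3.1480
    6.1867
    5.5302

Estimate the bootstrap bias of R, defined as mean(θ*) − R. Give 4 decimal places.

bias = −1.2111

mean(θ*) = (5.1746 + 4.5364 + 5.1746 + 3.9696 + 5.5302 + 5.5302 + 3.1480 + 6.1867 + 5.5302) / 9 = 4.97561
bias = 4.97561 − 6.1867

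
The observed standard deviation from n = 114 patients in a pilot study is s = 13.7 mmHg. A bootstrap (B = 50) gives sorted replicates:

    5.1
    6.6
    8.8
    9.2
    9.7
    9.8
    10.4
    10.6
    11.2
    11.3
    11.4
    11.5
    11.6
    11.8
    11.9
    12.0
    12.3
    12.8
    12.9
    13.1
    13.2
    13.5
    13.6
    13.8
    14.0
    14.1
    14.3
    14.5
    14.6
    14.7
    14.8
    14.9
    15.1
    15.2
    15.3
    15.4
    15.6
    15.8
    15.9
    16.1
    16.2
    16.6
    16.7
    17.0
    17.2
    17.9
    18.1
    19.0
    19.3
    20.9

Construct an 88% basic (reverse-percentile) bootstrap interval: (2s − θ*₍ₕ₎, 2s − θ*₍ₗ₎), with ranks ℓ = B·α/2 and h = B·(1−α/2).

Percentile endpoints at ranks 3 and 47: θ*₍3₎ = 8.8, θ*₍47₎ = 18.1.
Basic interval reflects these around s:
  lower = 2 × 13.7 − 18.1 = 9.3
  upper = 2 × 13.7 − 8.8 = 18.6

(9.3, 18.6)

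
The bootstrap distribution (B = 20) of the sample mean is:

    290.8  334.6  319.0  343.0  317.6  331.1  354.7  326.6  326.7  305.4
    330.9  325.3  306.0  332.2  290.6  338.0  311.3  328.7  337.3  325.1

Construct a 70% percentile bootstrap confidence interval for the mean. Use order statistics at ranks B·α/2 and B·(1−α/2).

Sorted replicates: 290.6, 290.8, 305.4, 306.0, 311.3, 317.6, 319.0, 325.1, 325.3, 326.6, 326.7, 328.7, 330.9, 331.1, 332.2, 334.6, 337.3, 338.0, 343.0, 354.7
α = 0.30; lower rank = 20 × 0.150 = 3; upper rank = 20 × 0.850 = 17.
The 3rd smallest replicate is 305.4; the 17th is 337.3.

(305.4, 337.3)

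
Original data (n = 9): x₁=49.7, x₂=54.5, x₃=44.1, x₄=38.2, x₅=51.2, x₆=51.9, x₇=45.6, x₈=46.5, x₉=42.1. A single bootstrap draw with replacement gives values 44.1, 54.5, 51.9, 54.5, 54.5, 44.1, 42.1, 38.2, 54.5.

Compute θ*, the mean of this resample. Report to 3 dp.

Mean = (44.1 + 54.5 + 51.9 + 54.5 + 54.5 + 44.1 + 42.1 + 38.2 + 54.5) / 9 = 438.40 / 9 = 48.711

θ* = 48.711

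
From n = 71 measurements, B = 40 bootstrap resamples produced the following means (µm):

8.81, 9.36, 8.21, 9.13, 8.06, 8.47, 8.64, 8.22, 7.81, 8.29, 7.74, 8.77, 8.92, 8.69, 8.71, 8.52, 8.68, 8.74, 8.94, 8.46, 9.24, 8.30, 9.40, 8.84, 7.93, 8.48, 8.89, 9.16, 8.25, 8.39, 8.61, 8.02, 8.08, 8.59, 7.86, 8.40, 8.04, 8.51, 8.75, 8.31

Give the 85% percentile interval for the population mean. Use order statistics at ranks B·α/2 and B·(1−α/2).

(7.86, 9.16)

Sorted replicates: 7.74, 7.81, 7.86, 7.93, 8.02, 8.04, 8.06, 8.08, 8.21, 8.22, 8.25, 8.29, 8.30, 8.31, 8.39, 8.40, 8.46, 8.47, 8.48, 8.51, 8.52, 8.59, 8.61, 8.64, 8.68, 8.69, 8.71, 8.74, 8.75, 8.77, 8.81, 8.84, 8.89, 8.92, 8.94, 9.13, 9.16, 9.24, 9.36, 9.40
α = 0.15; lower rank = 40 × 0.075 = 3; upper rank = 40 × 0.925 = 37.
The 3rd smallest replicate is 7.86; the 37th is 9.16.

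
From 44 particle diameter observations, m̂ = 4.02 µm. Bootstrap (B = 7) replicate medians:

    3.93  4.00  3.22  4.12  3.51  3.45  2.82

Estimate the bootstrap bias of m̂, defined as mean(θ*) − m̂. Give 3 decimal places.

mean(θ*) = (3.93 + 4.00 + 3.22 + 4.12 + 3.51 + 3.45 + 2.82) / 7 = 3.5786
bias = 3.5786 − 4.02

bias = −0.441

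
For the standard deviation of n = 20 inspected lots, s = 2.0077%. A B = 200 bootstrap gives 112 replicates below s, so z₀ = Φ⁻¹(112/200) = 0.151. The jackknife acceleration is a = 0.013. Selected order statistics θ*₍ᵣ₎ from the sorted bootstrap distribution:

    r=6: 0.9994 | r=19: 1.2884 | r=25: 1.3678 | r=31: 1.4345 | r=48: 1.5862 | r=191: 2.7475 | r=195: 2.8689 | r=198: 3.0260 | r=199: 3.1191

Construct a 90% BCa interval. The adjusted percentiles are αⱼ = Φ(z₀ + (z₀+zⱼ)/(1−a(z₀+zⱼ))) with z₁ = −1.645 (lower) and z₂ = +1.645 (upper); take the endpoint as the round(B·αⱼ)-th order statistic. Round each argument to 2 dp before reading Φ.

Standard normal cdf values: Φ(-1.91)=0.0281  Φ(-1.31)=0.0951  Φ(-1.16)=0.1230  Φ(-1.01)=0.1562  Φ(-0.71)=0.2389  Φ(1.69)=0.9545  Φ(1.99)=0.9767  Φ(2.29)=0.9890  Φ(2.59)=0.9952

Lower: z₀ + z₁ = 0.151 + (-1.645) = -1.494; 1 − a(z₀+z₁) = 1 − (0.013)(-1.494) = 1.0194; argument = 0.151 + (-1.494)/1.0194 = -1.3145 → -1.31.
α₁ = Φ(-1.31) = 0.0951; rank = round(200 × 0.0951) = 19; θ*₍19₎ = 1.2884.
Upper: z₀ + z₂ = 1.796; 1 − a(z₀+z₂) = 0.9767; argument = 1.9899 → 1.99; α₂ = 0.9767; rank = 195; θ*₍195₎ = 2.8689.

(1.2884, 2.8689)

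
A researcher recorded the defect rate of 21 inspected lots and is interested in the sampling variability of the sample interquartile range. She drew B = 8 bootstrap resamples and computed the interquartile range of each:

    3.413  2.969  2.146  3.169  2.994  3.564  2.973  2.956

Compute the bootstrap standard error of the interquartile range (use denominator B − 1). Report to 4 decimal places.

SE* = 0.4219

Bootstrap SE is the standard deviation of the 8 replicate interquartile ranges.
Mean of replicates: (3.413 + 2.969 + 2.146 + 3.169 + 2.994 + 3.564 + 2.973 + 2.956) / 8 = 24.18400 / 8 = 3.02300
Sum of squared deviations: (+0.39000)² + (−0.05400)² + (−0.87700)² + (+0.14600)² + (−0.02900)² + (+0.54100)² + (−0.05000)² + (−0.06700)² = 1.24597
Variance = 1.24597 / 7 = 0.17800
SE* = √0.17800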